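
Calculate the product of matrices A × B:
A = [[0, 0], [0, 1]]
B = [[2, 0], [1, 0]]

Matrix multiplication:
C[0][0] = 0×2 + 0×1 = 0
C[0][1] = 0×0 + 0×0 = 0
C[1][0] = 0×2 + 1×1 = 1
C[1][1] = 0×0 + 1×0 = 0
Result: [[0, 0], [1, 0]]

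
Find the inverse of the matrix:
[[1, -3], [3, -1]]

For [[a,b],[c,d]], inverse = (1/det)·[[d,-b],[-c,a]]
det = (1)(-1) - (-3)(3) = -1 - -9 = 8
Inverse = (1/8)·[[-1, 3], [-3, 1]]
= [[-1/8, 3/8], [-3/8, 1/8]]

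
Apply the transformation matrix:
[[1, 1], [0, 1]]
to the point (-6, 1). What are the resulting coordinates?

Matrix multiplication:
[[1, 1], [0, 1]] × [-6, 1]ᵀ
= [(1)(-6) + (1)(1), (0)(-6) + (1)(1)]ᵀ
= [-5, 1]ᵀ
Result: (-5, 1)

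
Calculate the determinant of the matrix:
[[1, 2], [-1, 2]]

For a 2×2 matrix [[a, b], [c, d]], det = ad - bc
det = (1)(2) - (2)(-1) = 2 - -2 = 4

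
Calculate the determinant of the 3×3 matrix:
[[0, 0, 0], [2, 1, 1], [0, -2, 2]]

Expansion along first row:
det = 0·det([[1,1],[-2,2]]) - 0·det([[2,1],[0,2]]) + 0·det([[2,1],[0,-2]])
    = 0·(1·2 - 1·-2) - 0·(2·2 - 1·0) + 0·(2·-2 - 1·0)
    = 0·4 - 0·4 + 0·-4
    = 0 + 0 + 0 = 0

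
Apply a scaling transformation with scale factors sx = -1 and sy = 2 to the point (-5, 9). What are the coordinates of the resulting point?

Scaling matrix:
[[-1, 0], [0, 2]]
Result: (-5 × -1, 9 × 2) = (5, 18)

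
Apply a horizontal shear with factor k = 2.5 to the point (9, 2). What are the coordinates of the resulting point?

Shear matrix for horizontal shear with factor k = 2.5:
[[1, 2.50], [0, 1]]
Result: (9, 2) → (14, 2)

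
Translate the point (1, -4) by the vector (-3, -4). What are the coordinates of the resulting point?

Translation by (-3, -4) (homogeneous matrix [[1, 0, -3], [0, 1, -4], [0, 0, 1]]):
x' = 1 + -3 = -2
y' = -4 + -4 = -8
Result: (-2, -8)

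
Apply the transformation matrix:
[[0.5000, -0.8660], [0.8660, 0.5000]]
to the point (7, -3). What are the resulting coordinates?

Matrix multiplication:
[[0.5000, -0.8660], [0.8660, 0.5000]] × [7, -3]ᵀ
= [(0.5000)(7) + (-0.8660)(-3), (0.8660)(7) + (0.5000)(-3)]ᵀ
= [6.0980, 4.5620]ᵀ
Result: (6.0980, 4.5620)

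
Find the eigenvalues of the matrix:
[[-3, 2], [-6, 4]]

Characteristic equation: det(A - λI) = 0
λ² - (trace)λ + (det) = 0
trace = -3 + 4 = 1, det = (-3)(4) - (2)(-6) = 0
λ² - (1)λ + (0) = 0
λ = (1 ± √((1)² - 4·(0))) / 2 = (1 ± √1) / 2
Solving: λ = 0, 1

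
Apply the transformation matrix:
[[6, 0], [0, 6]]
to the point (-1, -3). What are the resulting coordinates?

Matrix multiplication:
[[6, 0], [0, 6]] × [-1, -3]ᵀ
= [(6)(-1) + (0)(-3), (0)(-1) + (6)(-3)]ᵀ
= [-6, -18]ᵀ
Result: (-6, -18)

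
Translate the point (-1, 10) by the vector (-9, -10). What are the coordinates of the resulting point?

Translation by (-9, -10) (homogeneous matrix [[1, 0, -9], [0, 1, -10], [0, 0, 1]]):
x' = -1 + -9 = -10
y' = 10 + -10 = 0
Result: (-10, 0)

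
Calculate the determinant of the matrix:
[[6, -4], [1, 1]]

For a 2×2 matrix [[a, b], [c, d]], det = ad - bc
det = (6)(1) - (-4)(1) = 6 - -4 = 10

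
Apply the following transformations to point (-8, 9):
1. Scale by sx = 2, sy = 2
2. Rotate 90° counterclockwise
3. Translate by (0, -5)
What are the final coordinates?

Step 1: Scale → (-16, 18)
Step 2: Rotate 90° → (-18, -16)
Step 3: Translate → (-18, -21)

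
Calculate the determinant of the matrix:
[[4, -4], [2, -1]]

For a 2×2 matrix [[a, b], [c, d]], det = ad - bc
det = (4)(-1) - (-4)(2) = -4 - -8 = 4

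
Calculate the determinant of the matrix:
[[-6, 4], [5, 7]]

For a 2×2 matrix [[a, b], [c, d]], det = ad - bc
det = (-6)(7) - (4)(5) = -42 - 20 = -62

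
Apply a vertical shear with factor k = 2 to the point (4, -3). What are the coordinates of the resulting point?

Shear matrix for vertical shear with factor k = 2:
[[1, 0], [2, 1]]
Result: (4, -3) → (4, 5)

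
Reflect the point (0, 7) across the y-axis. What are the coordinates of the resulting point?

Reflection across y-axis: (0, 7) → (0, 7)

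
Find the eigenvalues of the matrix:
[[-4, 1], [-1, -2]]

Characteristic equation: det(A - λI) = 0
λ² - (trace)λ + (det) = 0
trace = -4 + -2 = -6, det = (-4)(-2) - (1)(-1) = 9
λ² - (-6)λ + (9) = 0
λ = (-6 ± √((-6)² - 4·(9))) / 2 = (-6 ± √0) / 2
Solving: λ = -3, -3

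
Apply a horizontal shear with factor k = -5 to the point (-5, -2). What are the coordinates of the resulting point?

Shear matrix for horizontal shear with factor k = -5:
[[1, -5], [0, 1]]
Result: (-5, -2) → (5, -2)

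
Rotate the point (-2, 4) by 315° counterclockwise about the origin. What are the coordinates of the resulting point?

Rotation matrix for 315°: [[cos 315°, -sin 315°], [sin 315°, cos 315°]] ≈ [[0.707107, 0.707107], [-0.707107, 0.707107]]
[[0.707107, 0.707107], [-0.707107, 0.707107]] × [-2, 4]ᵀ ≈ [1.4142, 4.2426]ᵀ
Result: (1.4142, 4.2426)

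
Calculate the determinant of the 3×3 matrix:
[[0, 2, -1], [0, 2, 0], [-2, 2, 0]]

Expansion along first row:
det = 0·det([[2,0],[2,0]]) - 2·det([[0,0],[-2,0]]) + -1·det([[0,2],[-2,2]])
    = 0·(2·0 - 0·2) - 2·(0·0 - 0·-2) + -1·(0·2 - 2·-2)
    = 0·0 - 2·0 + -1·4
    = 0 + 0 + -4 = -4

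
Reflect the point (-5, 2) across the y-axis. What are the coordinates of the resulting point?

Reflection across y-axis: (-5, 2) → (5, 2)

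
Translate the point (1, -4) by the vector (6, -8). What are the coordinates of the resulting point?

Translation by (6, -8) (homogeneous matrix [[1, 0, 6], [0, 1, -8], [0, 0, 1]]):
x' = 1 + 6 = 7
y' = -4 + -8 = -12
Result: (7, -12)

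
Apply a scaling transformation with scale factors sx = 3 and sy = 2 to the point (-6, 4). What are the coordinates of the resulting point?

Scaling matrix:
[[3, 0], [0, 2]]
Result: (-6 × 3, 4 × 2) = (-18, 8)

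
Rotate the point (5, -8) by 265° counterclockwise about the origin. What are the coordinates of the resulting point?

Rotation matrix for 265°: [[cos 265°, -sin 265°], [sin 265°, cos 265°]] ≈ [[-0.087156, 0.996195], [-0.996195, -0.087156]]
[[-0.087156, 0.996195], [-0.996195, -0.087156]] × [5, -8]ᵀ ≈ [-8.4053, -4.2837]ᵀ
Result: (-8.4053, -4.2837)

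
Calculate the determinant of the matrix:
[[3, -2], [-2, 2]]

For a 2×2 matrix [[a, b], [c, d]], det = ad - bc
det = (3)(2) - (-2)(-2) = 6 - 4 = 2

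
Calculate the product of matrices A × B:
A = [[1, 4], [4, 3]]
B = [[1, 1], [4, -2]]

Matrix multiplication:
C[0][0] = 1×1 + 4×4 = 17
C[0][1] = 1×1 + 4×-2 = -7
C[1][0] = 4×1 + 3×4 = 16
C[1][1] = 4×1 + 3×-2 = -2
Result: [[17, -7], [16, -2]]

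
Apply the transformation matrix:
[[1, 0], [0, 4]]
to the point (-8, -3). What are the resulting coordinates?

Matrix multiplication:
[[1, 0], [0, 4]] × [-8, -3]ᵀ
= [(1)(-8) + (0)(-3), (0)(-8) + (4)(-3)]ᵀ
= [-8, -12]ᵀ
Result: (-8, -12)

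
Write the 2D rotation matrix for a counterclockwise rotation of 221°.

Rotation matrix formula: [[cos θ, -sin θ], [sin θ, cos θ]]
For θ = 221°:
cos(221°) = -0.7547
sin(221°) = -0.6561
Result: [[-0.7547, 0.6561], [-0.6561, -0.7547]]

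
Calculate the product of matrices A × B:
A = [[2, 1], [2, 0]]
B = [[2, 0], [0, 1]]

Matrix multiplication:
C[0][0] = 2×2 + 1×0 = 4
C[0][1] = 2×0 + 1×1 = 1
C[1][0] = 2×2 + 0×0 = 4
C[1][1] = 2×0 + 0×1 = 0
Result: [[4, 1], [4, 0]]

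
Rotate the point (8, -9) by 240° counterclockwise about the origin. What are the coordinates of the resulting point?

Rotation matrix for 240°: [[cos 240°, -sin 240°], [sin 240°, cos 240°]] ≈ [[-0.500000, 0.866025], [-0.866025, -0.500000]]
[[-0.500000, 0.866025], [-0.866025, -0.500000]] × [8, -9]ᵀ ≈ [-11.7942, -2.4282]ᵀ
Result: (-11.7942, -2.4282)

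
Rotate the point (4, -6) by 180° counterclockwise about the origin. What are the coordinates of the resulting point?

Rotation matrix for 180°: [[cos 180°, -sin 180°], [sin 180°, cos 180°]] = [[-1, 0], [0, -1]]
[[-1, 0], [0, -1]] × [4, -6]ᵀ = [-4, 6]ᵀ
Result: (-4, 6)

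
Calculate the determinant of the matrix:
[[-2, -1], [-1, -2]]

For a 2×2 matrix [[a, b], [c, d]], det = ad - bc
det = (-2)(-2) - (-1)(-1) = 4 - 1 = 3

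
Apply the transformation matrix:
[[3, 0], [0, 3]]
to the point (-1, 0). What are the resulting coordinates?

Matrix multiplication:
[[3, 0], [0, 3]] × [-1, 0]ᵀ
= [(3)(-1) + (0)(0), (0)(-1) + (3)(0)]ᵀ
= [-3, 0]ᵀ
Result: (-3, 0)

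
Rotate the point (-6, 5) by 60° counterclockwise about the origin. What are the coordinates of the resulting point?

Rotation matrix for 60°: [[cos 60°, -sin 60°], [sin 60°, cos 60°]] ≈ [[0.500000, -0.866025], [0.866025, 0.500000]]
[[0.500000, -0.866025], [0.866025, 0.500000]] × [-6, 5]ᵀ ≈ [-7.3301, -2.6962]ᵀ
Result: (-7.3301, -2.6962)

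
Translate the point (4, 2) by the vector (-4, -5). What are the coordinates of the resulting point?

Translation by (-4, -5) (homogeneous matrix [[1, 0, -4], [0, 1, -5], [0, 0, 1]]):
x' = 4 + -4 = 0
y' = 2 + -5 = -3
Result: (0, -3)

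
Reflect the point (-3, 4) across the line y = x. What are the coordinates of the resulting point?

Reflection across line y = x: (-3, 4) → (4, -3)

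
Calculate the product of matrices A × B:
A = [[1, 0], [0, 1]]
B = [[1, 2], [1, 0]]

Matrix multiplication:
C[0][0] = 1×1 + 0×1 = 1
C[0][1] = 1×2 + 0×0 = 2
C[1][0] = 0×1 + 1×1 = 1
C[1][1] = 0×2 + 1×0 = 0
Result: [[1, 2], [1, 0]]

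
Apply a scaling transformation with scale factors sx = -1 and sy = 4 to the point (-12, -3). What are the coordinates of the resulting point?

Scaling matrix:
[[-1, 0], [0, 4]]
Result: (-12 × -1, -3 × 4) = (12, -12)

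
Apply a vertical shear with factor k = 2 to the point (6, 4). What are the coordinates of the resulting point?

Shear matrix for vertical shear with factor k = 2:
[[1, 0], [2, 1]]
Result: (6, 4) → (6, 16)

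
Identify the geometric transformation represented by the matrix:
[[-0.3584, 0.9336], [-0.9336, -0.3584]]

This matrix represents: rotation by 249° counterclockwise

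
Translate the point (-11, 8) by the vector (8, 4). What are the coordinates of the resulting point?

Translation by (8, 4) (homogeneous matrix [[1, 0, 8], [0, 1, 4], [0, 0, 1]]):
x' = -11 + 8 = -3
y' = 8 + 4 = 12
Result: (-3, 12)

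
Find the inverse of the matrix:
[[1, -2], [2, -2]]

For [[a,b],[c,d]], inverse = (1/det)·[[d,-b],[-c,a]]
det = (1)(-2) - (-2)(2) = -2 - -4 = 2
Inverse = (1/2)·[[-2, 2], [-2, 1]]
= [[-1, 1], [-1, 1/2]]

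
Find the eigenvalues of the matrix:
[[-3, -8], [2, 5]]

Characteristic equation: det(A - λI) = 0
λ² - (trace)λ + (det) = 0
trace = -3 + 5 = 2, det = (-3)(5) - (-8)(2) = 1
λ² - (2)λ + (1) = 0
λ = (2 ± √((2)² - 4·(1))) / 2 = (2 ± √0) / 2
Solving: λ = 1, 1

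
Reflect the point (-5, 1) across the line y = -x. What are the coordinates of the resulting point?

Reflection across line y = -x: (-5, 1) → (-1, 5)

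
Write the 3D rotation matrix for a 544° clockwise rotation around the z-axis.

Rotation matrix for clockwise 544° around z-axis:
A clockwise rotation by 544° is a counterclockwise rotation by -544°.
cos(-544°) = -0.9976, sin(-544°) = 0.0698
Result: [[-0.9976, -0.0698, 0], [0.0698, -0.9976, 0], [0, 0, 1]]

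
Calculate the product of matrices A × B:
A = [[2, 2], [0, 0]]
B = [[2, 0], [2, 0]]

Matrix multiplication:
C[0][0] = 2×2 + 2×2 = 8
C[0][1] = 2×0 + 2×0 = 0
C[1][0] = 0×2 + 0×2 = 0
C[1][1] = 0×0 + 0×0 = 0
Result: [[8, 0], [0, 0]]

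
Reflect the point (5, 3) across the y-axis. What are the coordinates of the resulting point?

Reflection across y-axis: (5, 3) → (-5, 3)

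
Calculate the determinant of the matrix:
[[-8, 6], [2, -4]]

For a 2×2 matrix [[a, b], [c, d]], det = ad - bc
det = (-8)(-4) - (6)(2) = 32 - 12 = 20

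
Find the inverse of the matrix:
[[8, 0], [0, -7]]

For [[a,b],[c,d]], inverse = (1/det)·[[d,-b],[-c,a]]
det = (8)(-7) - (0)(0) = -56 - 0 = -56
Inverse = (1/-56)·[[-7, 0], [0, 8]]
= [[1/8, 0], [0, -1/7]]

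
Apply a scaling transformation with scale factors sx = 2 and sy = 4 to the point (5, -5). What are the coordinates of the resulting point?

Scaling matrix:
[[2, 0], [0, 4]]
Result: (5 × 2, -5 × 4) = (10, -20)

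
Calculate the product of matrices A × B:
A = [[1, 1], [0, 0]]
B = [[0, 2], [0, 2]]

Matrix multiplication:
C[0][0] = 1×0 + 1×0 = 0
C[0][1] = 1×2 + 1×2 = 4
C[1][0] = 0×0 + 0×0 = 0
C[1][1] = 0×2 + 0×2 = 0
Result: [[0, 4], [0, 0]]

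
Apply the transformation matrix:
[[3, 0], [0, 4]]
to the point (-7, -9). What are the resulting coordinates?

Matrix multiplication:
[[3, 0], [0, 4]] × [-7, -9]ᵀ
= [(3)(-7) + (0)(-9), (0)(-7) + (4)(-9)]ᵀ
= [-21, -36]ᵀ
Result: (-21, -36)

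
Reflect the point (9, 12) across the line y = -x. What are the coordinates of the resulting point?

Reflection across line y = -x: (9, 12) → (-12, -9)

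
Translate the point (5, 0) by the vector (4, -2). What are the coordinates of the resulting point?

Translation by (4, -2) (homogeneous matrix [[1, 0, 4], [0, 1, -2], [0, 0, 1]]):
x' = 5 + 4 = 9
y' = 0 + -2 = -2
Result: (9, -2)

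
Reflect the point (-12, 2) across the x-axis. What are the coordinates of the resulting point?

Reflection across x-axis: (-12, 2) → (-12, -2)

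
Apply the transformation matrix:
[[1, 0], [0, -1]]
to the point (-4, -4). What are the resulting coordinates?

Matrix multiplication:
[[1, 0], [0, -1]] × [-4, -4]ᵀ
= [(1)(-4) + (0)(-4), (0)(-4) + (-1)(-4)]ᵀ
= [-4, 4]ᵀ
Result: (-4, 4)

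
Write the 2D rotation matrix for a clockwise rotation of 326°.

Rotation matrix formula: [[cos θ, -sin θ], [sin θ, cos θ]]
A clockwise rotation by 326° is equivalent to a counterclockwise rotation by -326°.
For θ = -326°:
cos(-326°) = 0.8290
sin(-326°) = 0.5592
Result: [[0.8290, -0.5592], [0.5592, 0.8290]]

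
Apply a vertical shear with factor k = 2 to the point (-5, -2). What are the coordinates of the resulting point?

Shear matrix for vertical shear with factor k = 2:
[[1, 0], [2, 1]]
Result: (-5, -2) → (-5, -12)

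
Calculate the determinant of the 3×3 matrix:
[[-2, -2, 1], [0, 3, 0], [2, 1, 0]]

Expansion along first row:
det = -2·det([[3,0],[1,0]]) - -2·det([[0,0],[2,0]]) + 1·det([[0,3],[2,1]])
    = -2·(3·0 - 0·1) - -2·(0·0 - 0·2) + 1·(0·1 - 3·2)
    = -2·0 - -2·0 + 1·-6
    = 0 + 0 + -6 = -6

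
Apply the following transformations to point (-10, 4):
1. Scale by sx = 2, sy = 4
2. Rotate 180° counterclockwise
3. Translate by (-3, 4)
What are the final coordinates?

Step 1: Scale → (-20, 16)
Step 2: Rotate 180° → (20, -16)
Step 3: Translate → (17, -12)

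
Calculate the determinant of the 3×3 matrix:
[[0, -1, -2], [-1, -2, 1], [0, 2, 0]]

Expansion along first row:
det = 0·det([[-2,1],[2,0]]) - -1·det([[-1,1],[0,0]]) + -2·det([[-1,-2],[0,2]])
    = 0·(-2·0 - 1·2) - -1·(-1·0 - 1·0) + -2·(-1·2 - -2·0)
    = 0·-2 - -1·0 + -2·-2
    = 0 + 0 + 4 = 4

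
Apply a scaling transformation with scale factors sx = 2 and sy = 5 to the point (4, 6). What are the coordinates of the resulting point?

Scaling matrix:
[[2, 0], [0, 5]]
Result: (4 × 2, 6 × 5) = (8, 30)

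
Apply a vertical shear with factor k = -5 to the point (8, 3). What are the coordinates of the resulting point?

Shear matrix for vertical shear with factor k = -5:
[[1, 0], [-5, 1]]
Result: (8, 3) → (8, -37)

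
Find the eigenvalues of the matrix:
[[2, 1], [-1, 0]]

Characteristic equation: det(A - λI) = 0
λ² - (trace)λ + (det) = 0
trace = 2 + 0 = 2, det = (2)(0) - (1)(-1) = 1
λ² - (2)λ + (1) = 0
λ = (2 ± √((2)² - 4·(1))) / 2 = (2 ± √0) / 2
Solving: λ = 1, 1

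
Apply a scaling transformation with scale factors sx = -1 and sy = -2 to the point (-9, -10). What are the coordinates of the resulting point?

Scaling matrix:
[[-1, 0], [0, -2]]
Result: (-9 × -1, -10 × -2) = (9, 20)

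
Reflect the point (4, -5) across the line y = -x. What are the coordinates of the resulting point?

Reflection across line y = -x: (4, -5) → (5, -4)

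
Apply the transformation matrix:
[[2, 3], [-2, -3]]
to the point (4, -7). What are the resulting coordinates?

Matrix multiplication:
[[2, 3], [-2, -3]] × [4, -7]ᵀ
= [(2)(4) + (3)(-7), (-2)(4) + (-3)(-7)]ᵀ
= [-13, 13]ᵀ
Result: (-13, 13)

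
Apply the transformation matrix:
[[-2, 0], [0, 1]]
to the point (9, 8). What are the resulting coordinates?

Matrix multiplication:
[[-2, 0], [0, 1]] × [9, 8]ᵀ
= [(-2)(9) + (0)(8), (0)(9) + (1)(8)]ᵀ
= [-18, 8]ᵀ
Result: (-18, 8)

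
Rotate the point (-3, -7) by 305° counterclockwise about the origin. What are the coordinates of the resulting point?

Rotation matrix for 305°: [[cos 305°, -sin 305°], [sin 305°, cos 305°]] ≈ [[0.573576, 0.819152], [-0.819152, 0.573576]]
[[0.573576, 0.819152], [-0.819152, 0.573576]] × [-3, -7]ᵀ ≈ [-7.4548, -1.5576]ᵀ
Result: (-7.4548, -1.5576)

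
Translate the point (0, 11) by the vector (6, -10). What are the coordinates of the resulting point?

Translation by (6, -10) (homogeneous matrix [[1, 0, 6], [0, 1, -10], [0, 0, 1]]):
x' = 0 + 6 = 6
y' = 11 + -10 = 1
Result: (6, 1)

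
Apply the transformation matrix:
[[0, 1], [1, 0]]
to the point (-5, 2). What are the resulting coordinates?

Matrix multiplication:
[[0, 1], [1, 0]] × [-5, 2]ᵀ
= [(0)(-5) + (1)(2), (1)(-5) + (0)(2)]ᵀ
= [2, -5]ᵀ
Result: (2, -5)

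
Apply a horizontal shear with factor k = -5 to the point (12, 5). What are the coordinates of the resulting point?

Shear matrix for horizontal shear with factor k = -5:
[[1, -5], [0, 1]]
Result: (12, 5) → (-13, 5)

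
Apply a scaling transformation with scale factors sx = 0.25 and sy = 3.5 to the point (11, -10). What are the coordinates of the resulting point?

Scaling matrix:
[[0.25, 0], [0, 3.50]]
Result: (11 × 0.25, -10 × 3.5) = (2.75, -35)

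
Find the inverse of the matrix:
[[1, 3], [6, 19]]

For [[a,b],[c,d]], inverse = (1/det)·[[d,-b],[-c,a]]
det = (1)(19) - (3)(6) = 19 - 18 = 1
Inverse = [[19, -3], [-6, 1]]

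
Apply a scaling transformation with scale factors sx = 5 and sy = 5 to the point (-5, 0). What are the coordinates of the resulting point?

Scaling matrix:
[[5, 0], [0, 5]]
Result: (-5 × 5, 0 × 5) = (-25, 0)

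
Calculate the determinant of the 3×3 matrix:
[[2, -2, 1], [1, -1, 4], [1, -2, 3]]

Expansion along first row:
det = 2·det([[-1,4],[-2,3]]) - -2·det([[1,4],[1,3]]) + 1·det([[1,-1],[1,-2]])
    = 2·(-1·3 - 4·-2) - -2·(1·3 - 4·1) + 1·(1·-2 - -1·1)
    = 2·5 - -2·-1 + 1·-1
    = 10 + -2 + -1 = 7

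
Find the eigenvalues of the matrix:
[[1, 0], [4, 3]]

Characteristic equation: det(A - λI) = 0
λ² - (trace)λ + (det) = 0
trace = 1 + 3 = 4, det = (1)(3) - (0)(4) = 3
λ² - (4)λ + (3) = 0
λ = (4 ± √((4)² - 4·(3))) / 2 = (4 ± √4) / 2
Solving: λ = 1, 3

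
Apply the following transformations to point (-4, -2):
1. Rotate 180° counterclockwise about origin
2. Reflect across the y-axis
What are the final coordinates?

Step 1: Rotate 180° → (4, 2)
Step 2: Reflect across y-axis → (-4, 2)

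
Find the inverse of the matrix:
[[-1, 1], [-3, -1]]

For [[a,b],[c,d]], inverse = (1/det)·[[d,-b],[-c,a]]
det = (-1)(-1) - (1)(-3) = 1 - -3 = 4
Inverse = (1/4)·[[-1, -1], [3, -1]]
= [[-1/4, -1/4], [3/4, -1/4]]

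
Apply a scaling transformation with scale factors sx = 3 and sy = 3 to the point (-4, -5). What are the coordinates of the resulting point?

Scaling matrix:
[[3, 0], [0, 3]]
Result: (-4 × 3, -5 × 3) = (-12, -15)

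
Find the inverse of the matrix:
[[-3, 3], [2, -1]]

For [[a,b],[c,d]], inverse = (1/det)·[[d,-b],[-c,a]]
det = (-3)(-1) - (3)(2) = 3 - 6 = -3
Inverse = (1/-3)·[[-1, -3], [-2, -3]]
= [[1/3, 1], [2/3, 1]]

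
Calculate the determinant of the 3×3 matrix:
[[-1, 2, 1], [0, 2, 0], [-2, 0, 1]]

Expansion along first row:
det = -1·det([[2,0],[0,1]]) - 2·det([[0,0],[-2,1]]) + 1·det([[0,2],[-2,0]])
    = -1·(2·1 - 0·0) - 2·(0·1 - 0·-2) + 1·(0·0 - 2·-2)
    = -1·2 - 2·0 + 1·4
    = -2 + 0 + 4 = 2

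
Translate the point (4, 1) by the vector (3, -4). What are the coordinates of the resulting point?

Translation by (3, -4) (homogeneous matrix [[1, 0, 3], [0, 1, -4], [0, 0, 1]]):
x' = 4 + 3 = 7
y' = 1 + -4 = -3
Result: (7, -3)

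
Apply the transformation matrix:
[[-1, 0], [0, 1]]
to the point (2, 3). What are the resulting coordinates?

Matrix multiplication:
[[-1, 0], [0, 1]] × [2, 3]ᵀ
= [(-1)(2) + (0)(3), (0)(2) + (1)(3)]ᵀ
= [-2, 3]ᵀ
Result: (-2, 3)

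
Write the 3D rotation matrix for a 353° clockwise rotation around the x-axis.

Rotation matrix for clockwise 353° around x-axis:
A clockwise rotation by 353° is a counterclockwise rotation by -353°.
cos(-353°) = 0.9925, sin(-353°) = 0.1219
Result: [[1, 0, 0], [0, 0.9925, -0.1219], [0, 0.1219, 0.9925]]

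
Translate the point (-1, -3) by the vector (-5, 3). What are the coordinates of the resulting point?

Translation by (-5, 3) (homogeneous matrix [[1, 0, -5], [0, 1, 3], [0, 0, 1]]):
x' = -1 + -5 = -6
y' = -3 + 3 = 0
Result: (-6, 0)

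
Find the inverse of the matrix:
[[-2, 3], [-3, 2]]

For [[a,b],[c,d]], inverse = (1/det)·[[d,-b],[-c,a]]
det = (-2)(2) - (3)(-3) = -4 - -9 = 5
Inverse = (1/5)·[[2, -3], [3, -2]]
= [[2/5, -3/5], [3/5, -2/5]]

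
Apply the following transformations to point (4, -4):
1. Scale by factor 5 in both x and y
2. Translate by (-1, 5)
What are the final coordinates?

Step 1: Scale (4, -4) by 5 → (20, -20)
Step 2: Translate by (-1, 5) → (19, -15)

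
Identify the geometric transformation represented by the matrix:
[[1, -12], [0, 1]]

This matrix represents: horizontal shear with factor -12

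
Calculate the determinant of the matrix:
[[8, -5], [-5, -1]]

For a 2×2 matrix [[a, b], [c, d]], det = ad - bc
det = (8)(-1) - (-5)(-5) = -8 - 25 = -33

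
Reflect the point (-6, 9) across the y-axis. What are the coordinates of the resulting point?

Reflection across y-axis: (-6, 9) → (6, 9)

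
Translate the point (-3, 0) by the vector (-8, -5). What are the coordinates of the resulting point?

Translation by (-8, -5) (homogeneous matrix [[1, 0, -8], [0, 1, -5], [0, 0, 1]]):
x' = -3 + -8 = -11
y' = 0 + -5 = -5
Result: (-11, -5)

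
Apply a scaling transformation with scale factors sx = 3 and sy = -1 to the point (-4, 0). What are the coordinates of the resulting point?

Scaling matrix:
[[3, 0], [0, -1]]
Result: (-4 × 3, 0 × -1) = (-12, 0)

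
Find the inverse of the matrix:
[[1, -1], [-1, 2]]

For [[a,b],[c,d]], inverse = (1/det)·[[d,-b],[-c,a]]
det = (1)(2) - (-1)(-1) = 2 - 1 = 1
Inverse = [[2, 1], [1, 1]]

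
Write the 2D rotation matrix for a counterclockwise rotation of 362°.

Rotation matrix formula: [[cos θ, -sin θ], [sin θ, cos θ]]
For θ = 362°:
cos(362°) = 0.9994
sin(362°) = 0.0349
Result: [[0.9994, -0.0349], [0.0349, 0.9994]]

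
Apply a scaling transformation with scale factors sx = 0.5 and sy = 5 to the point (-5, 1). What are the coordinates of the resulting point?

Scaling matrix:
[[0.50, 0], [0, 5]]
Result: (-5 × 0.5, 1 × 5) = (-2.5, 5)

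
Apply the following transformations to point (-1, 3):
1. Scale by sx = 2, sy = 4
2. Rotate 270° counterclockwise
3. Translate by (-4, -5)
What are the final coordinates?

Step 1: Scale → (-2, 12)
Step 2: Rotate 270° → (12, 2)
Step 3: Translate → (8, -3)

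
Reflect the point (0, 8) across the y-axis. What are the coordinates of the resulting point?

Reflection across y-axis: (0, 8) → (0, 8)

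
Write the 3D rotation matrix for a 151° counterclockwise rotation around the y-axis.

Rotation matrix for counterclockwise 151° around y-axis:
cos(151°) = -0.8746, sin(151°) = 0.4848
Result: [[-0.8746, 0, 0.4848], [0, 1, 0], [-0.4848, 0, -0.8746]]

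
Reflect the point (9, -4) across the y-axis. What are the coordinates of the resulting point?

Reflection across y-axis: (9, -4) → (-9, -4)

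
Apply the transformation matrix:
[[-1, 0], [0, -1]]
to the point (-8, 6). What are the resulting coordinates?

Matrix multiplication:
[[-1, 0], [0, -1]] × [-8, 6]ᵀ
= [(-1)(-8) + (0)(6), (0)(-8) + (-1)(6)]ᵀ
= [8, -6]ᵀ
Result: (8, -6)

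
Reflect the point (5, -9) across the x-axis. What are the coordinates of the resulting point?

Reflection across x-axis: (5, -9) → (5, 9)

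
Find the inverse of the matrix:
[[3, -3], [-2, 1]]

For [[a,b],[c,d]], inverse = (1/det)·[[d,-b],[-c,a]]
det = (3)(1) - (-3)(-2) = 3 - 6 = -3
Inverse = (1/-3)·[[1, 3], [2, 3]]
= [[-1/3, -1], [-2/3, -1]]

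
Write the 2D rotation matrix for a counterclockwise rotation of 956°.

Rotation matrix formula: [[cos θ, -sin θ], [sin θ, cos θ]]
For θ = 956°:
cos(956°) = -0.5592
sin(956°) = -0.8290
Result: [[-0.5592, 0.8290], [-0.8290, -0.5592]]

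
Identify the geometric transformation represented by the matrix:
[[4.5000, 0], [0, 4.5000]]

This matrix represents: uniform scaling by factor 4.5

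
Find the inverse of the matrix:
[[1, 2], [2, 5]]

For [[a,b],[c,d]], inverse = (1/det)·[[d,-b],[-c,a]]
det = (1)(5) - (2)(2) = 5 - 4 = 1
Inverse = [[5, -2], [-2, 1]]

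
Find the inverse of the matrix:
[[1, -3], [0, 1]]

For [[a,b],[c,d]], inverse = (1/det)·[[d,-b],[-c,a]]
det = (1)(1) - (-3)(0) = 1 - 0 = 1
Inverse = [[1, 3], [0, 1]]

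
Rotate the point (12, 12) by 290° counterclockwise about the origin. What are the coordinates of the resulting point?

Rotation matrix for 290°: [[cos 290°, -sin 290°], [sin 290°, cos 290°]] ≈ [[0.342020, 0.939693], [-0.939693, 0.342020]]
[[0.342020, 0.939693], [-0.939693, 0.342020]] × [12, 12]ᵀ ≈ [15.3806, -7.1721]ᵀ
Result: (15.3806, -7.1721)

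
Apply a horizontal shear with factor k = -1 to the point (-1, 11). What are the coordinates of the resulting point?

Shear matrix for horizontal shear with factor k = -1:
[[1, -1], [0, 1]]
Result: (-1, 11) → (-12, 11)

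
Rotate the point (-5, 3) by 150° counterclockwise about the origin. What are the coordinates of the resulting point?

Rotation matrix for 150°: [[cos 150°, -sin 150°], [sin 150°, cos 150°]] ≈ [[-0.866025, -0.500000], [0.500000, -0.866025]]
[[-0.866025, -0.500000], [0.500000, -0.866025]] × [-5, 3]ᵀ ≈ [2.8301, -5.0981]ᵀ
Result: (2.8301, -5.0981)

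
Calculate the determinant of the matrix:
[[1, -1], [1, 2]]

For a 2×2 matrix [[a, b], [c, d]], det = ad - bc
det = (1)(2) - (-1)(1) = 2 - -1 = 3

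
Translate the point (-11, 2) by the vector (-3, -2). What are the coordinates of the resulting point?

Translation by (-3, -2) (homogeneous matrix [[1, 0, -3], [0, 1, -2], [0, 0, 1]]):
x' = -11 + -3 = -14
y' = 2 + -2 = 0
Result: (-14, 0)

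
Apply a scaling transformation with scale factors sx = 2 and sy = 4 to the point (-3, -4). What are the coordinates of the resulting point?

Scaling matrix:
[[2, 0], [0, 4]]
Result: (-3 × 2, -4 × 4) = (-6, -16)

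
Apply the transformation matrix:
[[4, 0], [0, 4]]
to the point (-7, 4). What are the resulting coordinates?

Matrix multiplication:
[[4, 0], [0, 4]] × [-7, 4]ᵀ
= [(4)(-7) + (0)(4), (0)(-7) + (4)(4)]ᵀ
= [-28, 16]ᵀ
Result: (-28, 16)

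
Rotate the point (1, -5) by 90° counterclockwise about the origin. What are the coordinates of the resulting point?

Rotation matrix for 90°: [[cos 90°, -sin 90°], [sin 90°, cos 90°]] = [[0, -1], [1, 0]]
[[0, -1], [1, 0]] × [1, -5]ᵀ = [5, 1]ᵀ
Result: (5, 1)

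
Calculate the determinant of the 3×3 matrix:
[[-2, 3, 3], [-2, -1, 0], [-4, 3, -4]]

Expansion along first row:
det = -2·det([[-1,0],[3,-4]]) - 3·det([[-2,0],[-4,-4]]) + 3·det([[-2,-1],[-4,3]])
    = -2·(-1·-4 - 0·3) - 3·(-2·-4 - 0·-4) + 3·(-2·3 - -1·-4)
    = -2·4 - 3·8 + 3·-10
    = -8 + -24 + -30 = -62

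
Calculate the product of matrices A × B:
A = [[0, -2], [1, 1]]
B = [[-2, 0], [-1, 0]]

Matrix multiplication:
C[0][0] = 0×-2 + -2×-1 = 2
C[0][1] = 0×0 + -2×0 = 0
C[1][0] = 1×-2 + 1×-1 = -3
C[1][1] = 1×0 + 1×0 = 0
Result: [[2, 0], [-3, 0]]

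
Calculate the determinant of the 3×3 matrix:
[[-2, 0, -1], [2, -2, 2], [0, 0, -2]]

Expansion along first row:
det = -2·det([[-2,2],[0,-2]]) - 0·det([[2,2],[0,-2]]) + -1·det([[2,-2],[0,0]])
    = -2·(-2·-2 - 2·0) - 0·(2·-2 - 2·0) + -1·(2·0 - -2·0)
    = -2·4 - 0·-4 + -1·0
    = -8 + 0 + 0 = -8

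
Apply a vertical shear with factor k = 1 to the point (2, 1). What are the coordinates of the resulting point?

Shear matrix for vertical shear with factor k = 1:
[[1, 0], [1, 1]]
Result: (2, 1) → (2, 3)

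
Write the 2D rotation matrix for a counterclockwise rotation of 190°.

Rotation matrix formula: [[cos θ, -sin θ], [sin θ, cos θ]]
For θ = 190°:
cos(190°) = -0.9848
sin(190°) = -0.1736
Result: [[-0.9848, 0.1736], [-0.1736, -0.9848]]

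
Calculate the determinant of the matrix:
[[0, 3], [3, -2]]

For a 2×2 matrix [[a, b], [c, d]], det = ad - bc
det = (0)(-2) - (3)(3) = 0 - 9 = -9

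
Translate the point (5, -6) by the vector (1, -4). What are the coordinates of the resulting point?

Translation by (1, -4) (homogeneous matrix [[1, 0, 1], [0, 1, -4], [0, 0, 1]]):
x' = 5 + 1 = 6
y' = -6 + -4 = -10
Result: (6, -10)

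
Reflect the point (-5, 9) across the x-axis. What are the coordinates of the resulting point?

Reflection across x-axis: (-5, 9) → (-5, -9)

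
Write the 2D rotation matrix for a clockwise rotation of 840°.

Rotation matrix formula: [[cos θ, -sin θ], [sin θ, cos θ]]
A clockwise rotation by 840° is equivalent to a counterclockwise rotation by -840°.
For θ = -840°:
cos(-840°) = -1/2
sin(-840°) = -√3/2
Result: [[-1/2, √3/2], [-√3/2, -1/2]]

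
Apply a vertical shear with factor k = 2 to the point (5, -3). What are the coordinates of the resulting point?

Shear matrix for vertical shear with factor k = 2:
[[1, 0], [2, 1]]
Result: (5, -3) → (5, 7)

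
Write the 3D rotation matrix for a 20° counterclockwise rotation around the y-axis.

Rotation matrix for counterclockwise 20° around y-axis:
cos(20°) = 0.9397, sin(20°) = 0.3420
Result: [[0.9397, 0, 0.3420], [0, 1, 0], [-0.3420, 0, 0.9397]]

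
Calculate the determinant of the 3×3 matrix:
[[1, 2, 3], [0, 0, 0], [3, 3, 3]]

Expansion along first row:
det = 1·det([[0,0],[3,3]]) - 2·det([[0,0],[3,3]]) + 3·det([[0,0],[3,3]])
    = 1·(0·3 - 0·3) - 2·(0·3 - 0·3) + 3·(0·3 - 0·3)
    = 1·0 - 2·0 + 3·0
    = 0 + 0 + 0 = 0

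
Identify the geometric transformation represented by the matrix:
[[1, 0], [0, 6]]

This matrix represents: non-uniform scaling by sx = 1, sy = 6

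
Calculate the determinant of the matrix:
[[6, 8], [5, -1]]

For a 2×2 matrix [[a, b], [c, d]], det = ad - bc
det = (6)(-1) - (8)(5) = -6 - 40 = -46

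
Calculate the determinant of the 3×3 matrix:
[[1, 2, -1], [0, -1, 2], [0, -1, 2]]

Expansion along first row:
det = 1·det([[-1,2],[-1,2]]) - 2·det([[0,2],[0,2]]) + -1·det([[0,-1],[0,-1]])
    = 1·(-1·2 - 2·-1) - 2·(0·2 - 2·0) + -1·(0·-1 - -1·0)
    = 1·0 - 2·0 + -1·0
    = 0 + 0 + 0 = 0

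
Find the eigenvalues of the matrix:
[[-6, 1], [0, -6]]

Characteristic equation: det(A - λI) = 0
λ² - (trace)λ + (det) = 0
trace = -6 + -6 = -12, det = (-6)(-6) - (1)(0) = 36
λ² - (-12)λ + (36) = 0
λ = (-12 ± √((-12)² - 4·(36))) / 2 = (-12 ± √0) / 2
Solving: λ = -6, -6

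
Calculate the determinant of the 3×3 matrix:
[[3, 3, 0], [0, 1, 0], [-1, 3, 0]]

Expansion along first row:
det = 3·det([[1,0],[3,0]]) - 3·det([[0,0],[-1,0]]) + 0·det([[0,1],[-1,3]])
    = 3·(1·0 - 0·3) - 3·(0·0 - 0·-1) + 0·(0·3 - 1·-1)
    = 3·0 - 3·0 + 0·1
    = 0 + 0 + 0 = 0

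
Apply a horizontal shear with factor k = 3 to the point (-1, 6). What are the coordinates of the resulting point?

Shear matrix for horizontal shear with factor k = 3:
[[1, 3], [0, 1]]
Result: (-1, 6) → (17, 6)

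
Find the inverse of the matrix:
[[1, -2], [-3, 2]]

For [[a,b],[c,d]], inverse = (1/det)·[[d,-b],[-c,a]]
det = (1)(2) - (-2)(-3) = 2 - 6 = -4
Inverse = (1/-4)·[[2, 2], [3, 1]]
= [[-1/2, -1/2], [-3/4, -1/4]]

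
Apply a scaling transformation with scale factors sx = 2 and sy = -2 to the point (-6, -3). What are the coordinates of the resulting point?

Scaling matrix:
[[2, 0], [0, -2]]
Result: (-6 × 2, -3 × -2) = (-12, 6)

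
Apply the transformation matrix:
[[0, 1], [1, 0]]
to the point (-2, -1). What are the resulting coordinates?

Matrix multiplication:
[[0, 1], [1, 0]] × [-2, -1]ᵀ
= [(0)(-2) + (1)(-1), (1)(-2) + (0)(-1)]ᵀ
= [-1, -2]ᵀ
Result: (-1, -2)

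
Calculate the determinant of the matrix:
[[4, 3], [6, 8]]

For a 2×2 matrix [[a, b], [c, d]], det = ad - bc
det = (4)(8) - (3)(6) = 32 - 18 = 14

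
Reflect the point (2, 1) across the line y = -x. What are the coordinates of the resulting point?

Reflection across line y = -x: (2, 1) → (-1, -2)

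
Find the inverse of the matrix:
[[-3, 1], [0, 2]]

For [[a,b],[c,d]], inverse = (1/det)·[[d,-b],[-c,a]]
det = (-3)(2) - (1)(0) = -6 - 0 = -6
Inverse = (1/-6)·[[2, -1], [0, -3]]
= [[-1/3, 1/6], [0, 1/2]]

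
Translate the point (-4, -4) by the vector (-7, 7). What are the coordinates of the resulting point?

Translation by (-7, 7) (homogeneous matrix [[1, 0, -7], [0, 1, 7], [0, 0, 1]]):
x' = -4 + -7 = -11
y' = -4 + 7 = 3
Result: (-11, 3)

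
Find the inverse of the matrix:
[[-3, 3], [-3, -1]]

For [[a,b],[c,d]], inverse = (1/det)·[[d,-b],[-c,a]]
det = (-3)(-1) - (3)(-3) = 3 - -9 = 12
Inverse = (1/12)·[[-1, -3], [3, -3]]
= [[-1/12, -1/4], [1/4, -1/4]]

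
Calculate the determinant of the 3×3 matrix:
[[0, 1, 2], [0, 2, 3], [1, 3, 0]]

Expansion along first row:
det = 0·det([[2,3],[3,0]]) - 1·det([[0,3],[1,0]]) + 2·det([[0,2],[1,3]])
    = 0·(2·0 - 3·3) - 1·(0·0 - 3·1) + 2·(0·3 - 2·1)
    = 0·-9 - 1·-3 + 2·-2
    = 0 + 3 + -4 = -1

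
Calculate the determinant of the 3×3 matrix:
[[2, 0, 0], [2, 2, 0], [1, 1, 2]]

Expansion along first row:
det = 2·det([[2,0],[1,2]]) - 0·det([[2,0],[1,2]]) + 0·det([[2,2],[1,1]])
    = 2·(2·2 - 0·1) - 0·(2·2 - 0·1) + 0·(2·1 - 2·1)
    = 2·4 - 0·4 + 0·0
    = 8 + 0 + 0 = 8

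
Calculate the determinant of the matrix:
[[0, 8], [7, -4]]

For a 2×2 matrix [[a, b], [c, d]], det = ad - bc
det = (0)(-4) - (8)(7) = 0 - 56 = -56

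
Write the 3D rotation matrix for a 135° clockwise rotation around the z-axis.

Rotation matrix for clockwise 135° around z-axis:
A clockwise rotation by 135° is a counterclockwise rotation by -135°.
cos(-135°) = -√2/2, sin(-135°) = -√2/2
Result: [[-√2/2, √2/2, 0], [-√2/2, -√2/2, 0], [0, 0, 1]]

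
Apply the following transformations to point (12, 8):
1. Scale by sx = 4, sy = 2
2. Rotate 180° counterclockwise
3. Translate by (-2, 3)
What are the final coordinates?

Step 1: Scale → (48, 16)
Step 2: Rotate 180° → (-48, -16)
Step 3: Translate → (-50, -13)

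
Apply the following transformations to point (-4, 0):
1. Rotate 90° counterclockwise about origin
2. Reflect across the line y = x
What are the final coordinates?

Step 1: Rotate 90° → (0, -4)
Step 2: Reflect across line y = x → (-4, 0)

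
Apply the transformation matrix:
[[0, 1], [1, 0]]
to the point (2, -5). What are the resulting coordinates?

Matrix multiplication:
[[0, 1], [1, 0]] × [2, -5]ᵀ
= [(0)(2) + (1)(-5), (1)(2) + (0)(-5)]ᵀ
= [-5, 2]ᵀ
Result: (-5, 2)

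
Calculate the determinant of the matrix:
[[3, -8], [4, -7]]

For a 2×2 matrix [[a, b], [c, d]], det = ad - bc
det = (3)(-7) - (-8)(4) = -21 - -32 = 11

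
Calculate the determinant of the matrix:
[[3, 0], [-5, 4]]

For a 2×2 matrix [[a, b], [c, d]], det = ad - bc
det = (3)(4) - (0)(-5) = 12 - 0 = 12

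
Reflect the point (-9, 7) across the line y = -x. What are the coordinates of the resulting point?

Reflection across line y = -x: (-9, 7) → (-7, 9)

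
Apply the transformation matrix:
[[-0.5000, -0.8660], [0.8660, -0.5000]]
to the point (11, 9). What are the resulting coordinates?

Matrix multiplication:
[[-0.5000, -0.8660], [0.8660, -0.5000]] × [11, 9]ᵀ
= [(-0.5000)(11) + (-0.8660)(9), (0.8660)(11) + (-0.5000)(9)]ᵀ
= [-13.2940, 5.0260]ᵀ
Result: (-13.2940, 5.0260)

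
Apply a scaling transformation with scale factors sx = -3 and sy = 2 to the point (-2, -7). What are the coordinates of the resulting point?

Scaling matrix:
[[-3, 0], [0, 2]]
Result: (-2 × -3, -7 × 2) = (6, -14)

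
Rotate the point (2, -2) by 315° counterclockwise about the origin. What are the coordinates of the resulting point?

Rotation matrix for 315°: [[cos 315°, -sin 315°], [sin 315°, cos 315°]] ≈ [[0.707107, 0.707107], [-0.707107, 0.707107]]
[[0.707107, 0.707107], [-0.707107, 0.707107]] × [2, -2]ᵀ ≈ [0, -2.8284]ᵀ
Result: (0, -2.8284)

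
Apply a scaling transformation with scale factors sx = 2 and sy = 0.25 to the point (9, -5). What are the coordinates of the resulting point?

Scaling matrix:
[[2, 0], [0, 0.25]]
Result: (9 × 2, -5 × 0.25) = (18, -1.25)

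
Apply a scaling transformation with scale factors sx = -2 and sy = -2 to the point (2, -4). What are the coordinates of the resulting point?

Scaling matrix:
[[-2, 0], [0, -2]]
Result: (2 × -2, -4 × -2) = (-4, 8)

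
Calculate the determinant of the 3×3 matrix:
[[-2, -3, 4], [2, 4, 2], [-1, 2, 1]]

Expansion along first row:
det = -2·det([[4,2],[2,1]]) - -3·det([[2,2],[-1,1]]) + 4·det([[2,4],[-1,2]])
    = -2·(4·1 - 2·2) - -3·(2·1 - 2·-1) + 4·(2·2 - 4·-1)
    = -2·0 - -3·4 + 4·8
    = 0 + 12 + 32 = 44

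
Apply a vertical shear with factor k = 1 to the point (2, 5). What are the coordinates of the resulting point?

Shear matrix for vertical shear with factor k = 1:
[[1, 0], [1, 1]]
Result: (2, 5) → (2, 7)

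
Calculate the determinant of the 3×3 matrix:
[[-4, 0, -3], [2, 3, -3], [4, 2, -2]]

Expansion along first row:
det = -4·det([[3,-3],[2,-2]]) - 0·det([[2,-3],[4,-2]]) + -3·det([[2,3],[4,2]])
    = -4·(3·-2 - -3·2) - 0·(2·-2 - -3·4) + -3·(2·2 - 3·4)
    = -4·0 - 0·8 + -3·-8
    = 0 + 0 + 24 = 24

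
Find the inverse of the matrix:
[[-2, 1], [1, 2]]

For [[a,b],[c,d]], inverse = (1/det)·[[d,-b],[-c,a]]
det = (-2)(2) - (1)(1) = -4 - 1 = -5
Inverse = (1/-5)·[[2, -1], [-1, -2]]
= [[-2/5, 1/5], [1/5, 2/5]]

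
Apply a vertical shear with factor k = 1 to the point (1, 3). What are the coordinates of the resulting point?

Shear matrix for vertical shear with factor k = 1:
[[1, 0], [1, 1]]
Result: (1, 3) → (1, 4)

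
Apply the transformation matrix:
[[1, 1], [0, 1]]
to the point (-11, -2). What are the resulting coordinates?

Matrix multiplication:
[[1, 1], [0, 1]] × [-11, -2]ᵀ
= [(1)(-11) + (1)(-2), (0)(-11) + (1)(-2)]ᵀ
= [-13, -2]ᵀ
Result: (-13, -2)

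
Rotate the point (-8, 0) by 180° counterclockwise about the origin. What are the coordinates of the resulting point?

Rotation matrix for 180°: [[cos 180°, -sin 180°], [sin 180°, cos 180°]] = [[-1, 0], [0, -1]]
[[-1, 0], [0, -1]] × [-8, 0]ᵀ = [8, 0]ᵀ
Result: (8, 0)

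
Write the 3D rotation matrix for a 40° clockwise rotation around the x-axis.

Rotation matrix for clockwise 40° around x-axis:
A clockwise rotation by 40° is a counterclockwise rotation by -40°.
cos(-40°) = 0.7660, sin(-40°) = -0.6428
Result: [[1, 0, 0], [0, 0.7660, 0.6428], [0, -0.6428, 0.7660]]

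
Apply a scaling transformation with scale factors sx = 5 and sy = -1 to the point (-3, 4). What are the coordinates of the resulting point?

Scaling matrix:
[[5, 0], [0, -1]]
Result: (-3 × 5, 4 × -1) = (-15, -4)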